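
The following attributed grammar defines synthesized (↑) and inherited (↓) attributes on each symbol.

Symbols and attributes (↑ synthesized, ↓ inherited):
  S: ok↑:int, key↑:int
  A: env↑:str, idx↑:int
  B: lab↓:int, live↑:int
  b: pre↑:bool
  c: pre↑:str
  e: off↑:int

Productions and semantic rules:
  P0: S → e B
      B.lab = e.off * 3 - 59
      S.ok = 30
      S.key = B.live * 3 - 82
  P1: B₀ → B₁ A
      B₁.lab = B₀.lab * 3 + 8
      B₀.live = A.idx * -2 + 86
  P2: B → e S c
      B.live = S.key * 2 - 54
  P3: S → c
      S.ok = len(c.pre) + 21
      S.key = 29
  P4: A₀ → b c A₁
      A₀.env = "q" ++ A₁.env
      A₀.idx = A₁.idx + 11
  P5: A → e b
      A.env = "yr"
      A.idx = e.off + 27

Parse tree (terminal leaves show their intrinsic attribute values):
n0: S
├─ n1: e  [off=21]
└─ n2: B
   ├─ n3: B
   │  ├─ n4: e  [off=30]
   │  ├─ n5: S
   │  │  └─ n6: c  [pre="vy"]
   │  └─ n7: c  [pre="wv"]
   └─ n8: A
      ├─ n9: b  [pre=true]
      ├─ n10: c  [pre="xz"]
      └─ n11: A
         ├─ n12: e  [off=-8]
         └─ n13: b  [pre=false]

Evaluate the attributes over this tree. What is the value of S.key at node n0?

-4

1. n1.off = 21  [terminal]
2. n2.lab = 4  [e.off * 3 - 59]
3. n3.lab = 20  [B₀.lab * 3 + 8]
4. n4.off = 30  [terminal]
5. n6.pre = "vy"  [terminal]
6. n5.ok = 23  [len(c.pre) + 21]
7. n5.key = 29  [29]
8. n7.pre = "wv"  [terminal]
9. n3.live = 4  [S.key * 2 - 54]
10. n9.pre = true  [terminal]
11. n10.pre = "xz"  [terminal]
12. n12.off = -8  [terminal]
13. n13.pre = false  [terminal]
14. n11.env = "yr"  ["yr"]
15. n11.idx = 19  [e.off + 27]
16. n8.env = "qyr"  ["q" ++ A₁.env]
17. n8.idx = 30  [A₁.idx + 11]
18. n2.live = 26  [A.idx * -2 + 86]
19. n0.ok = 30  [30]
20. n0.key = -4  [B.live * 3 - 82]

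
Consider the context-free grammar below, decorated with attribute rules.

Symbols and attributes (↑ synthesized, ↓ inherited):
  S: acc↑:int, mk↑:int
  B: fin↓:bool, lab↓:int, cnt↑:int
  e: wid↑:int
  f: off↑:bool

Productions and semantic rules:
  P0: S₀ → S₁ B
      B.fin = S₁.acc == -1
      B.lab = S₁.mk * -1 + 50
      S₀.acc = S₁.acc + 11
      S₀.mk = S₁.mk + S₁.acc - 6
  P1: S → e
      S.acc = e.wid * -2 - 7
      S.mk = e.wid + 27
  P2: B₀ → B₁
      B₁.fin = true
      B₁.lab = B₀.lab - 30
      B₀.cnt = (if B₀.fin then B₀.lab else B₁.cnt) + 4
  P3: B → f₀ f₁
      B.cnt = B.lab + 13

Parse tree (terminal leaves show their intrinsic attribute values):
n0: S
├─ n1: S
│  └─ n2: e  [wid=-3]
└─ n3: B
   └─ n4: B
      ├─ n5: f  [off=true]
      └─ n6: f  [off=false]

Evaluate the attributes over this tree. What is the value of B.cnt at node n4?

1. n2.wid = -3  [terminal]
2. n1.acc = -1  [e.wid * -2 - 7]
3. n1.mk = 24  [e.wid + 27]
4. n3.fin = true  [S₁.acc == -1]
5. n3.lab = 26  [S₁.mk * -1 + 50]
6. n4.fin = true  [true]
7. n4.lab = -4  [B₀.lab - 30]
8. n5.off = true  [terminal]
9. n6.off = false  [terminal]
10. n4.cnt = 9  [B.lab + 13]
11. n3.cnt = 30  [(if B₀.fin then B₀.lab else B₁.cnt) + 4]
12. n0.acc = 10  [S₁.acc + 11]
13. n0.mk = 17  [S₁.mk + S₁.acc - 6]

9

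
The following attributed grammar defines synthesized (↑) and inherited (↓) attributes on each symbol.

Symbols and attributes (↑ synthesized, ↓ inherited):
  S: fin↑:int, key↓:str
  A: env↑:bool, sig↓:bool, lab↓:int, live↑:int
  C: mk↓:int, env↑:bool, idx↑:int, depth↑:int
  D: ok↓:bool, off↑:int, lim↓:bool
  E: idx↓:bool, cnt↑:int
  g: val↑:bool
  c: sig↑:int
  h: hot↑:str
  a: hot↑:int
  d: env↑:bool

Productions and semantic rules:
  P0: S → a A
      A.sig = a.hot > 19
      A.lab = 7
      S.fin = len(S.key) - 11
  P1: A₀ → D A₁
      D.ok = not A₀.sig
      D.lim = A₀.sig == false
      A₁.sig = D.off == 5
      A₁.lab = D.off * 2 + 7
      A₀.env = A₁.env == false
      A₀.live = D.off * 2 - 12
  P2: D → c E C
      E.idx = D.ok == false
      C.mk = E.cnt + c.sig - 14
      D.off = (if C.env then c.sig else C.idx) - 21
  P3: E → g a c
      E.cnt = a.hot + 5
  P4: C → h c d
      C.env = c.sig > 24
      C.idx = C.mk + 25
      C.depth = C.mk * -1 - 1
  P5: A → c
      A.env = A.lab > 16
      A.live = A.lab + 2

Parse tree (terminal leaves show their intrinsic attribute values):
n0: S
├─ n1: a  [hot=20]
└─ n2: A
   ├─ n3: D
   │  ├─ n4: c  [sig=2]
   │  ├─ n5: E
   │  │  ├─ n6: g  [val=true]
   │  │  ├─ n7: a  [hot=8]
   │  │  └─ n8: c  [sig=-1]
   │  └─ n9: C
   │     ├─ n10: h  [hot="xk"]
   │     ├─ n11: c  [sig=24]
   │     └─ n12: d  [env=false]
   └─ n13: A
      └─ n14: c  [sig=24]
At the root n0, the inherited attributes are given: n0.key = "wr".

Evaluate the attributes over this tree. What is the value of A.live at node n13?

19

1. n0.key = "wr"  [given at root]
2. n1.hot = 20  [terminal]
3. n2.sig = true  [a.hot > 19]
4. n2.lab = 7  [7]
5. n3.ok = false  [not A₀.sig]
6. n3.lim = false  [A₀.sig == false]
7. n4.sig = 2  [terminal]
8. n5.idx = true  [D.ok == false]
9. n6.val = true  [terminal]
10. n7.hot = 8  [terminal]
11. n8.sig = -1  [terminal]
12. n5.cnt = 13  [a.hot + 5]
13. n9.mk = 1  [E.cnt + c.sig - 14]
14. n10.hot = "xk"  [terminal]
15. n11.sig = 24  [terminal]
16. n12.env = false  [terminal]
17. n9.env = false  [c.sig > 24]
18. n9.idx = 26  [C.mk + 25]
19. n9.depth = -2  [C.mk * -1 - 1]
20. n3.off = 5  [(if C.env then c.sig else C.idx) - 21]
21. n13.sig = true  [D.off == 5]
22. n13.lab = 17  [D.off * 2 + 7]
23. n14.sig = 24  [terminal]
24. n13.env = true  [A.lab > 16]
25. n13.live = 19  [A.lab + 2]
26. n2.env = false  [A₁.env == false]
27. n2.live = -2  [D.off * 2 - 12]
28. n0.fin = -9  [len(S.key) - 11]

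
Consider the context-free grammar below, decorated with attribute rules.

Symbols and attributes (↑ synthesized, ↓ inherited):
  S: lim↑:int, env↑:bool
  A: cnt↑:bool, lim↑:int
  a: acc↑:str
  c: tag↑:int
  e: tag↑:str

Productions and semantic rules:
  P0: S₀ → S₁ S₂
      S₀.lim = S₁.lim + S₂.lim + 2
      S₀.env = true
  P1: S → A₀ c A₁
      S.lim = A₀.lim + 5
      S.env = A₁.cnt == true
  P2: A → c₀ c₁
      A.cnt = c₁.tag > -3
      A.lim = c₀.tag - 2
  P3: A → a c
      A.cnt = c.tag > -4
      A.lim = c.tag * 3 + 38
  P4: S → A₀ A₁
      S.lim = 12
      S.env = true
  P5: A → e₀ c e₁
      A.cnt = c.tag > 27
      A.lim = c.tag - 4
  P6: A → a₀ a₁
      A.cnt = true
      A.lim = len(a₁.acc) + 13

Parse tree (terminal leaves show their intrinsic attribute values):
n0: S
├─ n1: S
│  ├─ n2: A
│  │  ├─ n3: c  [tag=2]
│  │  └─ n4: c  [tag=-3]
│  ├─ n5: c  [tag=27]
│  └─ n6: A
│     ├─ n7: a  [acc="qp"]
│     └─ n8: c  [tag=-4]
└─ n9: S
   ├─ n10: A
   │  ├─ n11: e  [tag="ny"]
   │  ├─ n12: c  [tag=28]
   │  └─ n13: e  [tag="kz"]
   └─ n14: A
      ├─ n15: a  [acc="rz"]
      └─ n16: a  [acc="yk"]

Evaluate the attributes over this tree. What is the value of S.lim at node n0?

1. n3.tag = 2  [terminal]
2. n4.tag = -3  [terminal]
3. n2.cnt = false  [c₁.tag > -3]
4. n2.lim = 0  [c₀.tag - 2]
5. n5.tag = 27  [terminal]
6. n7.acc = "qp"  [terminal]
7. n8.tag = -4  [terminal]
8. n6.cnt = false  [c.tag > -4]
9. n6.lim = 26  [c.tag * 3 + 38]
10. n1.lim = 5  [A₀.lim + 5]
11. n1.env = false  [A₁.cnt == true]
12. n11.tag = "ny"  [terminal]
13. n12.tag = 28  [terminal]
14. n13.tag = "kz"  [terminal]
15. n10.cnt = true  [c.tag > 27]
16. n10.lim = 24  [c.tag - 4]
17. n15.acc = "rz"  [terminal]
18. n16.acc = "yk"  [terminal]
19. n14.cnt = true  [true]
20. n14.lim = 15  [len(a₁.acc) + 13]
21. n9.lim = 12  [12]
22. n9.env = true  [true]
23. n0.lim = 19  [S₁.lim + S₂.lim + 2]
24. n0.env = true  [true]

19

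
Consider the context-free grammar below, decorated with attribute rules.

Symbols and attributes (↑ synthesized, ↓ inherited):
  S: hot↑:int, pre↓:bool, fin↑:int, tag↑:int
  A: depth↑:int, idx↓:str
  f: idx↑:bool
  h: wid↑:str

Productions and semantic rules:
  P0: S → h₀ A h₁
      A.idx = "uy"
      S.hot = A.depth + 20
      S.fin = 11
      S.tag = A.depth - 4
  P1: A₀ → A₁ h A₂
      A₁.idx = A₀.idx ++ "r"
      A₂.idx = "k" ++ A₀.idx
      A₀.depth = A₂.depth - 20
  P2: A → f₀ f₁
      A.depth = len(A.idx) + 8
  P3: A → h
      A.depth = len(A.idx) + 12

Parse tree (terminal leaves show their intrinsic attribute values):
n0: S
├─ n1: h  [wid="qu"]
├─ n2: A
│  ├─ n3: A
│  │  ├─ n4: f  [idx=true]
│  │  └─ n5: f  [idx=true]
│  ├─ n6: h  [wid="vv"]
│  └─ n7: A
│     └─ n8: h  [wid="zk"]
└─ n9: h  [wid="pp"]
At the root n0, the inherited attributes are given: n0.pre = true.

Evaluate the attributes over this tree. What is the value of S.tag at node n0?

-9

1. n0.pre = true  [given at root]
2. n1.wid = "qu"  [terminal]
3. n2.idx = "uy"  ["uy"]
4. n3.idx = "uyr"  [A₀.idx ++ "r"]
5. n4.idx = true  [terminal]
6. n5.idx = true  [terminal]
7. n3.depth = 11  [len(A.idx) + 8]
8. n6.wid = "vv"  [terminal]
9. n7.idx = "kuy"  ["k" ++ A₀.idx]
10. n8.wid = "zk"  [terminal]
11. n7.depth = 15  [len(A.idx) + 12]
12. n2.depth = -5  [A₂.depth - 20]
13. n9.wid = "pp"  [terminal]
14. n0.hot = 15  [A.depth + 20]
15. n0.fin = 11  [11]
16. n0.tag = -9  [A.depth - 4]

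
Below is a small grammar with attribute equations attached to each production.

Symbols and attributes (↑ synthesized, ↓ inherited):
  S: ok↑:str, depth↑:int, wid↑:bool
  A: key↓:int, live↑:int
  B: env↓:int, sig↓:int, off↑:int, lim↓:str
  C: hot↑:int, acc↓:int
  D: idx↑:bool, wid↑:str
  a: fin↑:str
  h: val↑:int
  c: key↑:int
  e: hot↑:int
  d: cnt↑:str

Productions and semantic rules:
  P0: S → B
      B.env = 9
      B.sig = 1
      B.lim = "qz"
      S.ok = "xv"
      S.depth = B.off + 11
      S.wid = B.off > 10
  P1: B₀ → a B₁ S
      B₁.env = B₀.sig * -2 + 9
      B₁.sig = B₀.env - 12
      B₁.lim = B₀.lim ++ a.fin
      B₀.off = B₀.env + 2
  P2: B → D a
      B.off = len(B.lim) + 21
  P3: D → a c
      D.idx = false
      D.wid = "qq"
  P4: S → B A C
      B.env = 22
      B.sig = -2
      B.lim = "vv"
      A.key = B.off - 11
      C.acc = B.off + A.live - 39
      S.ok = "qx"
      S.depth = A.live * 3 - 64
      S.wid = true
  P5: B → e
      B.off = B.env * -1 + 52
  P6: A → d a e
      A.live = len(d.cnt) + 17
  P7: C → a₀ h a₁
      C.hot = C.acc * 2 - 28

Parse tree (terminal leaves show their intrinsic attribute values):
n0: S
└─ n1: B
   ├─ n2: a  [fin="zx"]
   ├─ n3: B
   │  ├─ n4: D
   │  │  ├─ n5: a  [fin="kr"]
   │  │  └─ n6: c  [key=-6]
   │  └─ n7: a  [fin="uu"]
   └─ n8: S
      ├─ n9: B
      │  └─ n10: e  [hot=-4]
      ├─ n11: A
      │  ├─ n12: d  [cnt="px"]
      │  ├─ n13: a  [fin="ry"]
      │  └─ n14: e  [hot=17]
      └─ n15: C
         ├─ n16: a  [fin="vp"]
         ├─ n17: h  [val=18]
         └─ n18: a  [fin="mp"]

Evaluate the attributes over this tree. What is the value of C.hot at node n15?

-8

1. n1.env = 9  [9]
2. n1.sig = 1  [1]
3. n1.lim = "qz"  ["qz"]
4. n2.fin = "zx"  [terminal]
5. n3.env = 7  [B₀.sig * -2 + 9]
6. n3.sig = -3  [B₀.env - 12]
7. n3.lim = "qzzx"  [B₀.lim ++ a.fin]
8. n5.fin = "kr"  [terminal]
9. n6.key = -6  [terminal]
10. n4.idx = false  [false]
11. n4.wid = "qq"  ["qq"]
12. n7.fin = "uu"  [terminal]
13. n3.off = 25  [len(B.lim) + 21]
14. n9.env = 22  [22]
15. n9.sig = -2  [-2]
16. n9.lim = "vv"  ["vv"]
17. n10.hot = -4  [terminal]
18. n9.off = 30  [B.env * -1 + 52]
19. n11.key = 19  [B.off - 11]
20. n12.cnt = "px"  [terminal]
21. n13.fin = "ry"  [terminal]
22. n14.hot = 17  [terminal]
23. n11.live = 19  [len(d.cnt) + 17]
24. n15.acc = 10  [B.off + A.live - 39]
25. n16.fin = "vp"  [terminal]
26. n17.val = 18  [terminal]
27. n18.fin = "mp"  [terminal]
28. n15.hot = -8  [C.acc * 2 - 28]
29. n8.ok = "qx"  ["qx"]
30. n8.depth = -7  [A.live * 3 - 64]
31. n8.wid = true  [true]
32. n1.off = 11  [B₀.env + 2]
33. n0.ok = "xv"  ["xv"]
34. n0.depth = 22  [B.off + 11]
35. n0.wid = true  [B.off > 10]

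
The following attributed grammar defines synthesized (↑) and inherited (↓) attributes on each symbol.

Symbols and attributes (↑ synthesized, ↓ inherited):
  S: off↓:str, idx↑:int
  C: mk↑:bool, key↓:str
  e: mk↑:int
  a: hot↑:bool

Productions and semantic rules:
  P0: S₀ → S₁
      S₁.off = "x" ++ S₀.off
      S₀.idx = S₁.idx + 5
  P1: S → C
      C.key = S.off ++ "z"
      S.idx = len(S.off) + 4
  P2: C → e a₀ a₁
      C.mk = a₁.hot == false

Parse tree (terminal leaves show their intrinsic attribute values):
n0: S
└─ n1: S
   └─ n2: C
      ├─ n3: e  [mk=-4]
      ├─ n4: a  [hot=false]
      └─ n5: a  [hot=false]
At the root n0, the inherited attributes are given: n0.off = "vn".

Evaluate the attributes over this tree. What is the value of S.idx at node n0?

1. n0.off = "vn"  [given at root]
2. n1.off = "xvn"  ["x" ++ S₀.off]
3. n2.key = "xvnz"  [S.off ++ "z"]
4. n3.mk = -4  [terminal]
5. n4.hot = false  [terminal]
6. n5.hot = false  [terminal]
7. n2.mk = true  [a₁.hot == false]
8. n1.idx = 7  [len(S.off) + 4]
9. n0.idx = 12  [S₁.idx + 5]

12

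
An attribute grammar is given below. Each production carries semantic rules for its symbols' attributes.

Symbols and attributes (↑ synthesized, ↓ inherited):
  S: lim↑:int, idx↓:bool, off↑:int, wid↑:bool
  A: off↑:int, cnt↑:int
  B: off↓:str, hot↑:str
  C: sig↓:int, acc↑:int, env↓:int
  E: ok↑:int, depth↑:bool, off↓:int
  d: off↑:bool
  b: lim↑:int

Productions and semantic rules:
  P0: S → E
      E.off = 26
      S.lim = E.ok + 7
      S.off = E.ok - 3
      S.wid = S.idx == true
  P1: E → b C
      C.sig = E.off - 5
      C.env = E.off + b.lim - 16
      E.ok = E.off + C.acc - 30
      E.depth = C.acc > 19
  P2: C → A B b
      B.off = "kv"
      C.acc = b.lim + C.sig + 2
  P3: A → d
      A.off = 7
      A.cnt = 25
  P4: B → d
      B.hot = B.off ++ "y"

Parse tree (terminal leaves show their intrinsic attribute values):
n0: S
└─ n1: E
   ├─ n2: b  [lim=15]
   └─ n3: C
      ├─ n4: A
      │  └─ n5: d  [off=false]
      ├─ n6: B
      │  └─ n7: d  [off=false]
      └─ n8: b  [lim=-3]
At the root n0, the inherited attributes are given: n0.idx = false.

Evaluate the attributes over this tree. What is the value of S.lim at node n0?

1. n0.idx = false  [given at root]
2. n1.off = 26  [26]
3. n2.lim = 15  [terminal]
4. n3.sig = 21  [E.off - 5]
5. n3.env = 25  [E.off + b.lim - 16]
6. n5.off = false  [terminal]
7. n4.off = 7  [7]
8. n4.cnt = 25  [25]
9. n6.off = "kv"  ["kv"]
10. n7.off = false  [terminal]
11. n6.hot = "kvy"  [B.off ++ "y"]
12. n8.lim = -3  [terminal]
13. n3.acc = 20  [b.lim + C.sig + 2]
14. n1.ok = 16  [E.off + C.acc - 30]
15. n1.depth = true  [C.acc > 19]
16. n0.lim = 23  [E.ok + 7]
17. n0.off = 13  [E.ok - 3]
18. n0.wid = false  [S.idx == true]

23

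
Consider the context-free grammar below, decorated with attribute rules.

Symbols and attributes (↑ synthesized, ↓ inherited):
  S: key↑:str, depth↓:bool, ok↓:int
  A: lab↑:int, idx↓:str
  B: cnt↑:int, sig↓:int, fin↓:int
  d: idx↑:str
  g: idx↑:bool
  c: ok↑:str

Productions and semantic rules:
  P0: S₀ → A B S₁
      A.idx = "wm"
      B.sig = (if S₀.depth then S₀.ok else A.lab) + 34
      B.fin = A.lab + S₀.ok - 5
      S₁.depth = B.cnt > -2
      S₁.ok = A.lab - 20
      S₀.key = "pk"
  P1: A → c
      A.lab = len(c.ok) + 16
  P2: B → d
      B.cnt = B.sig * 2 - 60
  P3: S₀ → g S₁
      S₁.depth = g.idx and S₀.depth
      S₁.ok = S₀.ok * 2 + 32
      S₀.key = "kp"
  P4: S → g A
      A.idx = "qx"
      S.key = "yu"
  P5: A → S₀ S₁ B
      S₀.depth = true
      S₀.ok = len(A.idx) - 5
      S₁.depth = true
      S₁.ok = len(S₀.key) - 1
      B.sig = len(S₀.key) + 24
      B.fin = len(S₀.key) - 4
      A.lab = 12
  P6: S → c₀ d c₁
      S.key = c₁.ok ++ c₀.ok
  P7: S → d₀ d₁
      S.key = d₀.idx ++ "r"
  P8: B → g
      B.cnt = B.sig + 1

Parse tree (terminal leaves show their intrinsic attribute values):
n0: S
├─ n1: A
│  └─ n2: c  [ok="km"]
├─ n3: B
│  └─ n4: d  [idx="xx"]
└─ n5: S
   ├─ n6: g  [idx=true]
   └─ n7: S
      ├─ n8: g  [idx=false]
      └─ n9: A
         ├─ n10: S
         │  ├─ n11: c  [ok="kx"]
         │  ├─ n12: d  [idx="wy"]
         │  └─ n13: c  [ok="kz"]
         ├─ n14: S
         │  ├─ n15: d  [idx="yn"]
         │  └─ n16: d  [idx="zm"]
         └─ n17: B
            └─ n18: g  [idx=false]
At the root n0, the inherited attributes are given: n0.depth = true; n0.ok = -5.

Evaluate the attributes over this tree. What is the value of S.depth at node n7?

false

1. n0.depth = true  [given at root]
2. n0.ok = -5  [given at root]
3. n1.idx = "wm"  ["wm"]
4. n2.ok = "km"  [terminal]
5. n1.lab = 18  [len(c.ok) + 16]
6. n3.sig = 29  [(if S₀.depth then S₀.ok else A.lab) + 34]
7. n3.fin = 8  [A.lab + S₀.ok - 5]
8. n4.idx = "xx"  [terminal]
9. n3.cnt = -2  [B.sig * 2 - 60]
10. n5.depth = false  [B.cnt > -2]
11. n5.ok = -2  [A.lab - 20]
12. n6.idx = true  [terminal]
13. n7.depth = false  [g.idx and S₀.depth]
14. n7.ok = 28  [S₀.ok * 2 + 32]
15. n8.idx = false  [terminal]
16. n9.idx = "qx"  ["qx"]
17. n10.depth = true  [true]
18. n10.ok = -3  [len(A.idx) - 5]
19. n11.ok = "kx"  [terminal]
20. n12.idx = "wy"  [terminal]
21. n13.ok = "kz"  [terminal]
22. n10.key = "kzkx"  [c₁.ok ++ c₀.ok]
23. n14.depth = true  [true]
24. n14.ok = 3  [len(S₀.key) - 1]
25. n15.idx = "yn"  [terminal]
26. n16.idx = "zm"  [terminal]
27. n14.key = "ynr"  [d₀.idx ++ "r"]
28. n17.sig = 28  [len(S₀.key) + 24]
29. n17.fin = 0  [len(S₀.key) - 4]
30. n18.idx = false  [terminal]
31. n17.cnt = 29  [B.sig + 1]
32. n9.lab = 12  [12]
33. n7.key = "yu"  ["yu"]
34. n5.key = "kp"  ["kp"]
35. n0.key = "pk"  ["pk"]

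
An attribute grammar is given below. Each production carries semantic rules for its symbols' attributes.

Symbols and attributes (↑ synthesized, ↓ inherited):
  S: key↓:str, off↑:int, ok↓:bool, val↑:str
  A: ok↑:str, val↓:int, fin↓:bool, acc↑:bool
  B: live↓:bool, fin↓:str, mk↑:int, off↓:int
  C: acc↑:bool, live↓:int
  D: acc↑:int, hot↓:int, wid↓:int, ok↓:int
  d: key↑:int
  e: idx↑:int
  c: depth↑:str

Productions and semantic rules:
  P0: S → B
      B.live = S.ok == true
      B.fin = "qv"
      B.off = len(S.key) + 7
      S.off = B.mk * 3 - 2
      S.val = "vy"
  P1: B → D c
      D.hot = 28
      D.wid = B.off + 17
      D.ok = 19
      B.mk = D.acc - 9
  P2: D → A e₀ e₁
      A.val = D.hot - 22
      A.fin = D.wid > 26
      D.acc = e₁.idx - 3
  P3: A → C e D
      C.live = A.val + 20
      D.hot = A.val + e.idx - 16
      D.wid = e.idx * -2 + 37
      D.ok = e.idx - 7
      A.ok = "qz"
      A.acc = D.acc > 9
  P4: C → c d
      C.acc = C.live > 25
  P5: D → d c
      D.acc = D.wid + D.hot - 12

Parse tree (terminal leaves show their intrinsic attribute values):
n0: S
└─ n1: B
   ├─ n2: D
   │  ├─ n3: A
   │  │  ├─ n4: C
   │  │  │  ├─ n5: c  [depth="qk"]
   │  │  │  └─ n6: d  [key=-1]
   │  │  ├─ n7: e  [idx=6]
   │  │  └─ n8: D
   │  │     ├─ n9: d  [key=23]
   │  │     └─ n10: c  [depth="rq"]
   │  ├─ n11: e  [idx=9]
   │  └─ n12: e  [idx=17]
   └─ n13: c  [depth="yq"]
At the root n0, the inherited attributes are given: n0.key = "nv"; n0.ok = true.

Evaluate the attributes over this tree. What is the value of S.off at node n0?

1. n0.key = "nv"  [given at root]
2. n0.ok = true  [given at root]
3. n1.live = true  [S.ok == true]
4. n1.fin = "qv"  ["qv"]
5. n1.off = 9  [len(S.key) + 7]
6. n2.hot = 28  [28]
7. n2.wid = 26  [B.off + 17]
8. n2.ok = 19  [19]
9. n3.val = 6  [D.hot - 22]
10. n3.fin = false  [D.wid > 26]
11. n4.live = 26  [A.val + 20]
12. n5.depth = "qk"  [terminal]
13. n6.key = -1  [terminal]
14. n4.acc = true  [C.live > 25]
15. n7.idx = 6  [terminal]
16. n8.hot = -4  [A.val + e.idx - 16]
17. n8.wid = 25  [e.idx * -2 + 37]
18. n8.ok = -1  [e.idx - 7]
19. n9.key = 23  [terminal]
20. n10.depth = "rq"  [terminal]
21. n8.acc = 9  [D.wid + D.hot - 12]
22. n3.ok = "qz"  ["qz"]
23. n3.acc = false  [D.acc > 9]
24. n11.idx = 9  [terminal]
25. n12.idx = 17  [terminal]
26. n2.acc = 14  [e₁.idx - 3]
27. n13.depth = "yq"  [terminal]
28. n1.mk = 5  [D.acc - 9]
29. n0.off = 13  [B.mk * 3 - 2]
30. n0.val = "vy"  ["vy"]

13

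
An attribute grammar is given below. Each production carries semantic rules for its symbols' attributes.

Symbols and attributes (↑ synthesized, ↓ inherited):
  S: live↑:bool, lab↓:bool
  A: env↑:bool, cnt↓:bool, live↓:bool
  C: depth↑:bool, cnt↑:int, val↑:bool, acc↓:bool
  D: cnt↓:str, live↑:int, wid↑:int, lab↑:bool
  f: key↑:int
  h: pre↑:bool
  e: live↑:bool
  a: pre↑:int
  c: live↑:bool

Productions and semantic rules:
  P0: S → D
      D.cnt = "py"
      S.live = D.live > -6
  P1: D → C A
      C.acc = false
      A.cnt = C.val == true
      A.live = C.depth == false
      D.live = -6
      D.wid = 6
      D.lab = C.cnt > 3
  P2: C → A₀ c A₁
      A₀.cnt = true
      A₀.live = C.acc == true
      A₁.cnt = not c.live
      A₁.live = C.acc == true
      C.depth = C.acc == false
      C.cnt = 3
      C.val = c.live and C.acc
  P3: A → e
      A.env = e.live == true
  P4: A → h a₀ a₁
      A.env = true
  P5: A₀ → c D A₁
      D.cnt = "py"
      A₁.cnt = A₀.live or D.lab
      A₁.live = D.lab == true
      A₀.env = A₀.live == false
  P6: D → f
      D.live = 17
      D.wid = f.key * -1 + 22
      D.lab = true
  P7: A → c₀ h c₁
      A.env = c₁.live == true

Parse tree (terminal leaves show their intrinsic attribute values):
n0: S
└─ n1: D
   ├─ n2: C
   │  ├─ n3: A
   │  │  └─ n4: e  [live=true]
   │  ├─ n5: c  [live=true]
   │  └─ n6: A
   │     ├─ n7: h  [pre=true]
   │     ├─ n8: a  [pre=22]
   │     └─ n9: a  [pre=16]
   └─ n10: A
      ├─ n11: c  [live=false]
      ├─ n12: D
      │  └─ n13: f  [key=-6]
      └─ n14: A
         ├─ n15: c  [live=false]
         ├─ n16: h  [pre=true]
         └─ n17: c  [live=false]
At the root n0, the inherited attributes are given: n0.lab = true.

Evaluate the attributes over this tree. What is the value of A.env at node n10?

true

1. n0.lab = true  [given at root]
2. n1.cnt = "py"  ["py"]
3. n2.acc = false  [false]
4. n3.cnt = true  [true]
5. n3.live = false  [C.acc == true]
6. n4.live = true  [terminal]
7. n3.env = true  [e.live == true]
8. n5.live = true  [terminal]
9. n6.cnt = false  [not c.live]
10. n6.live = false  [C.acc == true]
11. n7.pre = true  [terminal]
12. n8.pre = 22  [terminal]
13. n9.pre = 16  [terminal]
14. n6.env = true  [true]
15. n2.depth = true  [C.acc == false]
16. n2.cnt = 3  [3]
17. n2.val = false  [c.live and C.acc]
18. n10.cnt = false  [C.val == true]
19. n10.live = false  [C.depth == false]
20. n11.live = false  [terminal]
21. n12.cnt = "py"  ["py"]
22. n13.key = -6  [terminal]
23. n12.live = 17  [17]
24. n12.wid = 28  [f.key * -1 + 22]
25. n12.lab = true  [true]
26. n14.cnt = true  [A₀.live or D.lab]
27. n14.live = true  [D.lab == true]
28. n15.live = false  [terminal]
29. n16.pre = true  [terminal]
30. n17.live = false  [terminal]
31. n14.env = false  [c₁.live == true]
32. n10.env = true  [A₀.live == false]
33. n1.live = -6  [-6]
34. n1.wid = 6  [6]
35. n1.lab = false  [C.cnt > 3]
36. n0.live = false  [D.live > -6]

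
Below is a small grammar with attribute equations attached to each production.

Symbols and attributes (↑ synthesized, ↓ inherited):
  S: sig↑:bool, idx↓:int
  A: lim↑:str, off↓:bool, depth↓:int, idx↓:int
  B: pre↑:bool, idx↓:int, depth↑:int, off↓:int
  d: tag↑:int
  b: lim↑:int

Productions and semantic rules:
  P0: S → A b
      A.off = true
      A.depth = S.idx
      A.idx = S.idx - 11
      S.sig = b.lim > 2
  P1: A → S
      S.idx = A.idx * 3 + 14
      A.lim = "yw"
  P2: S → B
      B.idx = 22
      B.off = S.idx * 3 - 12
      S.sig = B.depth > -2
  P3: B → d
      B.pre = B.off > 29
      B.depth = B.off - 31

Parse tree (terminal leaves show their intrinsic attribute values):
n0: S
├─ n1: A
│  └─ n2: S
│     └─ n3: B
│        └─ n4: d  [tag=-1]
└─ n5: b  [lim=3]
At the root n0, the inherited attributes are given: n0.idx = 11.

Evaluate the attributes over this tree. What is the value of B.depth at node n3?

-1

1. n0.idx = 11  [given at root]
2. n1.off = true  [true]
3. n1.depth = 11  [S.idx]
4. n1.idx = 0  [S.idx - 11]
5. n2.idx = 14  [A.idx * 3 + 14]
6. n3.idx = 22  [22]
7. n3.off = 30  [S.idx * 3 - 12]
8. n4.tag = -1  [terminal]
9. n3.pre = true  [B.off > 29]
10. n3.depth = -1  [B.off - 31]
11. n2.sig = true  [B.depth > -2]
12. n1.lim = "yw"  ["yw"]
13. n5.lim = 3  [terminal]
14. n0.sig = true  [b.lim > 2]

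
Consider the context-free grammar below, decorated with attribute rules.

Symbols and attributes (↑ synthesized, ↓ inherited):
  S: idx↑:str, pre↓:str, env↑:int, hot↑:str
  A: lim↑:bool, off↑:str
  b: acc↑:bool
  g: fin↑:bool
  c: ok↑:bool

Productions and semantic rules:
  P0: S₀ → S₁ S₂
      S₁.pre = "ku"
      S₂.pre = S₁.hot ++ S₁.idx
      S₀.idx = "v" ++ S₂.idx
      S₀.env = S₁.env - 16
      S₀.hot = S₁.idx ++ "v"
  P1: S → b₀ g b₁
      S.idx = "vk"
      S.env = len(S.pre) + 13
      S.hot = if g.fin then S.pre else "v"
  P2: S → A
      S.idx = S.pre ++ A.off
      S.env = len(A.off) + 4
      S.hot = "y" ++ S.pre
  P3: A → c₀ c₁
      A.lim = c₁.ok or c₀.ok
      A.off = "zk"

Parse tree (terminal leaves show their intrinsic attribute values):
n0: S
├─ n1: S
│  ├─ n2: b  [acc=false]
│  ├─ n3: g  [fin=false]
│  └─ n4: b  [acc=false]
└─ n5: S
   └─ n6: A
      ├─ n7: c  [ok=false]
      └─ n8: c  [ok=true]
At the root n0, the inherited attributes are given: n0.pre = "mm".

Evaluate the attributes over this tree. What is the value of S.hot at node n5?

1. n0.pre = "mm"  [given at root]
2. n1.pre = "ku"  ["ku"]
3. n2.acc = false  [terminal]
4. n3.fin = false  [terminal]
5. n4.acc = false  [terminal]
6. n1.idx = "vk"  ["vk"]
7. n1.env = 15  [len(S.pre) + 13]
8. n1.hot = "v"  [if g.fin then S.pre else "v"]
9. n5.pre = "vvk"  [S₁.hot ++ S₁.idx]
10. n7.ok = false  [terminal]
11. n8.ok = true  [terminal]
12. n6.lim = true  [c₁.ok or c₀.ok]
13. n6.off = "zk"  ["zk"]
14. n5.idx = "vvkzk"  [S.pre ++ A.off]
15. n5.env = 6  [len(A.off) + 4]
16. n5.hot = "yvvk"  ["y" ++ S.pre]
17. n0.idx = "vvvkzk"  ["v" ++ S₂.idx]
18. n0.env = -1  [S₁.env - 16]
19. n0.hot = "vkv"  [S₁.idx ++ "v"]

"yvvk"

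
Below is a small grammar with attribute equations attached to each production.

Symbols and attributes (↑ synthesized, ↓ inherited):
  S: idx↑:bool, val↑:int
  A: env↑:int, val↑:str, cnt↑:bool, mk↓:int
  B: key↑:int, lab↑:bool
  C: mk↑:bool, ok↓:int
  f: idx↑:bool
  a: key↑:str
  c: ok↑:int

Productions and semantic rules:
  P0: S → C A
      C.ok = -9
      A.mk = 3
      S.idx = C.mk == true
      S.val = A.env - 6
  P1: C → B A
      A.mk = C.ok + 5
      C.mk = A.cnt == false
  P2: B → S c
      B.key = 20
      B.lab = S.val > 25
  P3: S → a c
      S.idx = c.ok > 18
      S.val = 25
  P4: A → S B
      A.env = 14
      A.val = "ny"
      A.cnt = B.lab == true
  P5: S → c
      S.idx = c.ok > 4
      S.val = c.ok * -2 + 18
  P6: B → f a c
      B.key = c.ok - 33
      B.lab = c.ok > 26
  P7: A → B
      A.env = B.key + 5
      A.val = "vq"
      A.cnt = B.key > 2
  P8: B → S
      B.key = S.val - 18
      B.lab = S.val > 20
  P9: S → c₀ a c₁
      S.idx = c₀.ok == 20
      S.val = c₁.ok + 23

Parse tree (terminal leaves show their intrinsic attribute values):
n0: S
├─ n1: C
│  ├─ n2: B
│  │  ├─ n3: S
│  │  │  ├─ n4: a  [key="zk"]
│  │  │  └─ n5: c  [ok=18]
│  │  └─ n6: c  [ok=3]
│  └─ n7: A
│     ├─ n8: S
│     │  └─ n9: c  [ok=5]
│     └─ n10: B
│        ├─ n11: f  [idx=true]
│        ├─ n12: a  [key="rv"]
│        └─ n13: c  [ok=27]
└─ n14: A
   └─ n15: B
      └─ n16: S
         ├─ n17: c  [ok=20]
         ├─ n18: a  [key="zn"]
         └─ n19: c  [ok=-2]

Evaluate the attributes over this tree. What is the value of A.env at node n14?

1. n1.ok = -9  [-9]
2. n4.key = "zk"  [terminal]
3. n5.ok = 18  [terminal]
4. n3.idx = false  [c.ok > 18]
5. n3.val = 25  [25]
6. n6.ok = 3  [terminal]
7. n2.key = 20  [20]
8. n2.lab = false  [S.val > 25]
9. n7.mk = -4  [C.ok + 5]
10. n9.ok = 5  [terminal]
11. n8.idx = true  [c.ok > 4]
12. n8.val = 8  [c.ok * -2 + 18]
13. n11.idx = true  [terminal]
14. n12.key = "rv"  [terminal]
15. n13.ok = 27  [terminal]
16. n10.key = -6  [c.ok - 33]
17. n10.lab = true  [c.ok > 26]
18. n7.env = 14  [14]
19. n7.val = "ny"  ["ny"]
20. n7.cnt = true  [B.lab == true]
21. n1.mk = false  [A.cnt == false]
22. n14.mk = 3  [3]
23. n17.ok = 20  [terminal]
24. n18.key = "zn"  [terminal]
25. n19.ok = -2  [terminal]
26. n16.idx = true  [c₀.ok == 20]
27. n16.val = 21  [c₁.ok + 23]
28. n15.key = 3  [S.val - 18]
29. n15.lab = true  [S.val > 20]
30. n14.env = 8  [B.key + 5]
31. n14.val = "vq"  ["vq"]
32. n14.cnt = true  [B.key > 2]
33. n0.idx = false  [C.mk == true]
34. n0.val = 2  [A.env - 6]

8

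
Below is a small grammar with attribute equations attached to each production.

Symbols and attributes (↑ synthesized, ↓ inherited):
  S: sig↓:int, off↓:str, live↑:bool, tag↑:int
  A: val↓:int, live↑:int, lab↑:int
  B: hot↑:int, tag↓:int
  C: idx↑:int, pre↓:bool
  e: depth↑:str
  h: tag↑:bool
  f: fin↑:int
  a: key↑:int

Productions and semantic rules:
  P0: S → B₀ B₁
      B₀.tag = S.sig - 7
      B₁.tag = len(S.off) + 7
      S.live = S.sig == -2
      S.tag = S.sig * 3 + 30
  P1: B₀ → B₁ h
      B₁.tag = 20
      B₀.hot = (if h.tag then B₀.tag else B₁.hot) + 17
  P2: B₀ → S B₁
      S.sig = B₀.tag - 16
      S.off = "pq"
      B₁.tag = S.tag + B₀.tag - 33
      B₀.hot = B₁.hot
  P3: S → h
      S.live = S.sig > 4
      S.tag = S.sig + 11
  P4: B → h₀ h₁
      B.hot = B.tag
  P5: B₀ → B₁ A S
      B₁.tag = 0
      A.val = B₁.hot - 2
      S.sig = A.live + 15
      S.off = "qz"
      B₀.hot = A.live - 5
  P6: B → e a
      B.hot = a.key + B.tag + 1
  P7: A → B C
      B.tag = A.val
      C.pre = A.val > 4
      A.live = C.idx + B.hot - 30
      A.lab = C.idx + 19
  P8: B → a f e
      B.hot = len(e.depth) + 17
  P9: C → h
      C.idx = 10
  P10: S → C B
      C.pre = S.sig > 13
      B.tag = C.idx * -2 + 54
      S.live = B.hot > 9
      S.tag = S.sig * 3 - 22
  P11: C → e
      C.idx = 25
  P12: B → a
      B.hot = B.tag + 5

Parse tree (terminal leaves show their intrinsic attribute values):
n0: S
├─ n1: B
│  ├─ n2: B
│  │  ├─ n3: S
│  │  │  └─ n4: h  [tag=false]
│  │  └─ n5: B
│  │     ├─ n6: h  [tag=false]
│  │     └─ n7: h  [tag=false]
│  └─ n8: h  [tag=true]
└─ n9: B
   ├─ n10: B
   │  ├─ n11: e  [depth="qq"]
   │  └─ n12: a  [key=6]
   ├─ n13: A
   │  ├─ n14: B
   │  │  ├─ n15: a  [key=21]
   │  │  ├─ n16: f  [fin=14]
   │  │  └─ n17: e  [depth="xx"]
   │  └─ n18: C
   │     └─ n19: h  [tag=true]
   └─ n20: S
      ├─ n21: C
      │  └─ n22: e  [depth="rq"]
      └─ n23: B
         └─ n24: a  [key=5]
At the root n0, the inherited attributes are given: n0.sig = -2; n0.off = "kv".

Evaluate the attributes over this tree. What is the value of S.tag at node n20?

20

1. n0.sig = -2  [given at root]
2. n0.off = "kv"  [given at root]
3. n1.tag = -9  [S.sig - 7]
4. n2.tag = 20  [20]
5. n3.sig = 4  [B₀.tag - 16]
6. n3.off = "pq"  ["pq"]
7. n4.tag = false  [terminal]
8. n3.live = false  [S.sig > 4]
9. n3.tag = 15  [S.sig + 11]
10. n5.tag = 2  [S.tag + B₀.tag - 33]
11. n6.tag = false  [terminal]
12. n7.tag = false  [terminal]
13. n5.hot = 2  [B.tag]
14. n2.hot = 2  [B₁.hot]
15. n8.tag = true  [terminal]
16. n1.hot = 8  [(if h.tag then B₀.tag else B₁.hot) + 17]
17. n9.tag = 9  [len(S.off) + 7]
18. n10.tag = 0  [0]
19. n11.depth = "qq"  [terminal]
20. n12.key = 6  [terminal]
21. n10.hot = 7  [a.key + B.tag + 1]
22. n13.val = 5  [B₁.hot - 2]
23. n14.tag = 5  [A.val]
24. n15.key = 21  [terminal]
25. n16.fin = 14  [terminal]
26. n17.depth = "xx"  [terminal]
27. n14.hot = 19  [len(e.depth) + 17]
28. n18.pre = true  [A.val > 4]
29. n19.tag = true  [terminal]
30. n18.idx = 10  [10]
31. n13.live = -1  [C.idx + B.hot - 30]
32. n13.lab = 29  [C.idx + 19]
33. n20.sig = 14  [A.live + 15]
34. n20.off = "qz"  ["qz"]
35. n21.pre = true  [S.sig > 13]
36. n22.depth = "rq"  [terminal]
37. n21.idx = 25  [25]
38. n23.tag = 4  [C.idx * -2 + 54]
39. n24.key = 5  [terminal]
40. n23.hot = 9  [B.tag + 5]
41. n20.live = false  [B.hot > 9]
42. n20.tag = 20  [S.sig * 3 - 22]
43. n9.hot = -6  [A.live - 5]
44. n0.live = true  [S.sig == -2]
45. n0.tag = 24  [S.sig * 3 + 30]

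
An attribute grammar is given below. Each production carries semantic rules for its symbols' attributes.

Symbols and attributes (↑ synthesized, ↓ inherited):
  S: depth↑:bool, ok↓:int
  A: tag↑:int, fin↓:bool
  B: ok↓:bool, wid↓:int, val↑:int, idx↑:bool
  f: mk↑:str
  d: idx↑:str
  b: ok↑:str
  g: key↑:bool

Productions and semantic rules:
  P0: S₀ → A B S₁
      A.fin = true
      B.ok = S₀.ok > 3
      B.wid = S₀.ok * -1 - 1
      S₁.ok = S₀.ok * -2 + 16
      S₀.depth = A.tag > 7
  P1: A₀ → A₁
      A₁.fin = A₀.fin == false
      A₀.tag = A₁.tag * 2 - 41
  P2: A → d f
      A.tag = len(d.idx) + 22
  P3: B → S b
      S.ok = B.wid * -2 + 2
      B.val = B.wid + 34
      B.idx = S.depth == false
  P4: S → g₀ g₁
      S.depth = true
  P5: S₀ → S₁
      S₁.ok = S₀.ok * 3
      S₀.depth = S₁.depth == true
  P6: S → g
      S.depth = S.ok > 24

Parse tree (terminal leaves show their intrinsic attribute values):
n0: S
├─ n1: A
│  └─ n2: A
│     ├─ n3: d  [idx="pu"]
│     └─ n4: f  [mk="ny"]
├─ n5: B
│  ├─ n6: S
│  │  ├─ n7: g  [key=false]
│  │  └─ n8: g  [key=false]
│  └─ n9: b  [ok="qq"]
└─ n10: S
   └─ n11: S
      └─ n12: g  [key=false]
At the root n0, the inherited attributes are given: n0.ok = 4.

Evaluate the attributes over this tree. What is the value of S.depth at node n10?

1. n0.ok = 4  [given at root]
2. n1.fin = true  [true]
3. n2.fin = false  [A₀.fin == false]
4. n3.idx = "pu"  [terminal]
5. n4.mk = "ny"  [terminal]
6. n2.tag = 24  [len(d.idx) + 22]
7. n1.tag = 7  [A₁.tag * 2 - 41]
8. n5.ok = true  [S₀.ok > 3]
9. n5.wid = -5  [S₀.ok * -1 - 1]
10. n6.ok = 12  [B.wid * -2 + 2]
11. n7.key = false  [terminal]
12. n8.key = false  [terminal]
13. n6.depth = true  [true]
14. n9.ok = "qq"  [terminal]
15. n5.val = 29  [B.wid + 34]
16. n5.idx = false  [S.depth == false]
17. n10.ok = 8  [S₀.ok * -2 + 16]
18. n11.ok = 24  [S₀.ok * 3]
19. n12.key = false  [terminal]
20. n11.depth = false  [S.ok > 24]
21. n10.depth = false  [S₁.depth == true]
22. n0.depth = false  [A.tag > 7]

false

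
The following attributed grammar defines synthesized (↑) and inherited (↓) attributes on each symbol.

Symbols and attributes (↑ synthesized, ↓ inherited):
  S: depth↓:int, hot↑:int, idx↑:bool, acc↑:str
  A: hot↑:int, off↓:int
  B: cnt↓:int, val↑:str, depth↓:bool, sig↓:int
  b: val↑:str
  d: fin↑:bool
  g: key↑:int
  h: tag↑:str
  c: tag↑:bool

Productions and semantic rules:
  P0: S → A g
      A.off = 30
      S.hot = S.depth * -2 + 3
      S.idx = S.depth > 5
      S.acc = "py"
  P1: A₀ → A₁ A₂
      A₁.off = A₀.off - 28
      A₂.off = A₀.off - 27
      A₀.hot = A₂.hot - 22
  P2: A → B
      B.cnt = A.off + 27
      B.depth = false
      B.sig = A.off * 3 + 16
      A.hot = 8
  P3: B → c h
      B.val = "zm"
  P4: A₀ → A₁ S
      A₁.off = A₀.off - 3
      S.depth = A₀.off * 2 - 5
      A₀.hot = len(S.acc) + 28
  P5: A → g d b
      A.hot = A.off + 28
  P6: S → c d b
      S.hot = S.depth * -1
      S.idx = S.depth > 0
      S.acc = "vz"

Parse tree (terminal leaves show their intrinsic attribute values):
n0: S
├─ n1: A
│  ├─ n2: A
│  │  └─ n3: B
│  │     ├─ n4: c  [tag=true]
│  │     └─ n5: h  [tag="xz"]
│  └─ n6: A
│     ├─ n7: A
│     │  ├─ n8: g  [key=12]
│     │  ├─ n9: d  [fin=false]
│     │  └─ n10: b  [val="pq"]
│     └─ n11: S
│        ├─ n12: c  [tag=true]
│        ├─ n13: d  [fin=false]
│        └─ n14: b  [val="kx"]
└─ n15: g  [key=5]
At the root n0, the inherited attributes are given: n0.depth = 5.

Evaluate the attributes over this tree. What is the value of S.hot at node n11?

-1

1. n0.depth = 5  [given at root]
2. n1.off = 30  [30]
3. n2.off = 2  [A₀.off - 28]
4. n3.cnt = 29  [A.off + 27]
5. n3.depth = false  [false]
6. n3.sig = 22  [A.off * 3 + 16]
7. n4.tag = true  [terminal]
8. n5.tag = "xz"  [terminal]
9. n3.val = "zm"  ["zm"]
10. n2.hot = 8  [8]
11. n6.off = 3  [A₀.off - 27]
12. n7.off = 0  [A₀.off - 3]
13. n8.key = 12  [terminal]
14. n9.fin = false  [terminal]
15. n10.val = "pq"  [terminal]
16. n7.hot = 28  [A.off + 28]
17. n11.depth = 1  [A₀.off * 2 - 5]
18. n12.tag = true  [terminal]
19. n13.fin = false  [terminal]
20. n14.val = "kx"  [terminal]
21. n11.hot = -1  [S.depth * -1]
22. n11.idx = true  [S.depth > 0]
23. n11.acc = "vz"  ["vz"]
24. n6.hot = 30  [len(S.acc) + 28]
25. n1.hot = 8  [A₂.hot - 22]
26. n15.key = 5  [terminal]
27. n0.hot = -7  [S.depth * -2 + 3]
28. n0.idx = false  [S.depth > 5]
29. n0.acc = "py"  ["py"]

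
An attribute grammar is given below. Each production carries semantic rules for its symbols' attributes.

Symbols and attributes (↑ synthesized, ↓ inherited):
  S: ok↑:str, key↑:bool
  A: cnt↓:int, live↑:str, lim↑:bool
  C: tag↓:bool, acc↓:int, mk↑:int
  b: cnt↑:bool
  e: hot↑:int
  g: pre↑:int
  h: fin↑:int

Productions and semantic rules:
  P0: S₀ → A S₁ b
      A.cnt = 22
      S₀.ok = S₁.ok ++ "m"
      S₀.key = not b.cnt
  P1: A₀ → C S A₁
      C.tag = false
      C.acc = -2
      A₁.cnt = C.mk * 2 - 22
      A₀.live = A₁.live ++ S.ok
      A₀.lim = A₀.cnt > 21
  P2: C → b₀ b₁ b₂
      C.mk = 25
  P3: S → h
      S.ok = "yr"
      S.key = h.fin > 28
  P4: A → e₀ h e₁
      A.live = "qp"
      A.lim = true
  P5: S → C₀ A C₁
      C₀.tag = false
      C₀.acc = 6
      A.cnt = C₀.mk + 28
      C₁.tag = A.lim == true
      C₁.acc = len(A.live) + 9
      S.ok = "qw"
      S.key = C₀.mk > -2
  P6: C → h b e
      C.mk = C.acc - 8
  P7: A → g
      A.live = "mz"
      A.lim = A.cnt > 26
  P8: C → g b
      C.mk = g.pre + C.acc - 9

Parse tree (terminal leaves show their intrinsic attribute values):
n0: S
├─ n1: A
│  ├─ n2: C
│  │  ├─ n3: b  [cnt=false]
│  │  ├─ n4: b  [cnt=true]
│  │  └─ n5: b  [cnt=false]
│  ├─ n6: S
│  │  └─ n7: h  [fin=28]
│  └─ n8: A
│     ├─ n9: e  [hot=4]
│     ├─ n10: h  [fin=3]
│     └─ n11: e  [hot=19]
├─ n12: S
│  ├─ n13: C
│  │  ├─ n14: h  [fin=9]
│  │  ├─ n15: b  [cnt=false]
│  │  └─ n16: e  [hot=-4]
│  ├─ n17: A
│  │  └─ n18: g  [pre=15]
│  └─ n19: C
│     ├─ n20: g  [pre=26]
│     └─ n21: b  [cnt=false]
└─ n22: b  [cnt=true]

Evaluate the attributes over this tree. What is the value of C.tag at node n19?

false

1. n1.cnt = 22  [22]
2. n2.tag = false  [false]
3. n2.acc = -2  [-2]
4. n3.cnt = false  [terminal]
5. n4.cnt = true  [terminal]
6. n5.cnt = false  [terminal]
7. n2.mk = 25  [25]
8. n7.fin = 28  [terminal]
9. n6.ok = "yr"  ["yr"]
10. n6.key = false  [h.fin > 28]
11. n8.cnt = 28  [C.mk * 2 - 22]
12. n9.hot = 4  [terminal]
13. n10.fin = 3  [terminal]
14. n11.hot = 19  [terminal]
15. n8.live = "qp"  ["qp"]
16. n8.lim = true  [true]
17. n1.live = "qpyr"  [A₁.live ++ S.ok]
18. n1.lim = true  [A₀.cnt > 21]
19. n13.tag = false  [false]
20. n13.acc = 6  [6]
21. n14.fin = 9  [terminal]
22. n15.cnt = false  [terminal]
23. n16.hot = -4  [terminal]
24. n13.mk = -2  [C.acc - 8]
25. n17.cnt = 26  [C₀.mk + 28]
26. n18.pre = 15  [terminal]
27. n17.live = "mz"  ["mz"]
28. n17.lim = false  [A.cnt > 26]
29. n19.tag = false  [A.lim == true]
30. n19.acc = 11  [len(A.live) + 9]
31. n20.pre = 26  [terminal]
32. n21.cnt = false  [terminal]
33. n19.mk = 28  [g.pre + C.acc - 9]
34. n12.ok = "qw"  ["qw"]
35. n12.key = false  [C₀.mk > -2]
36. n22.cnt = true  [terminal]
37. n0.ok = "qwm"  [S₁.ok ++ "m"]
38. n0.key = false  [not b.cnt]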